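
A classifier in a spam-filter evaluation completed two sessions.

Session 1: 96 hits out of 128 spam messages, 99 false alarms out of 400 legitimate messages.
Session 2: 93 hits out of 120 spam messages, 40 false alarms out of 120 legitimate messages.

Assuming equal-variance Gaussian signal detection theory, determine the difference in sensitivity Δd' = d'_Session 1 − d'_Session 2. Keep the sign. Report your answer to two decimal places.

Δd' = 0.17

Session 1: z(0.7500) = 0.674, z(0.2475) = -0.682, d' = 1.356
Session 2: z(0.7750) = 0.755, z(0.3333) = -0.431, d' = 1.186
Δd' = d'_Session 1 − d'_Session 2 = 1.356 − 1.186 = 0.170
Session 1 has the higher sensitivity.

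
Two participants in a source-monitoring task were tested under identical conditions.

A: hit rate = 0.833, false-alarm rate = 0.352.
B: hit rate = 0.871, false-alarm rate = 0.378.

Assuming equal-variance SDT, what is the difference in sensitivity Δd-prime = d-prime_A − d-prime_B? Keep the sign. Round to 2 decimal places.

A: z(0.833) = 0.966, z(0.352) = -0.380, d' = 1.346
B: z(0.871) = 1.131, z(0.378) = -0.311, d' = 1.442
Δd' = d'_A − d'_B = 1.346 − 1.442 = -0.096
B has the higher sensitivity.

Δd-prime = -0.10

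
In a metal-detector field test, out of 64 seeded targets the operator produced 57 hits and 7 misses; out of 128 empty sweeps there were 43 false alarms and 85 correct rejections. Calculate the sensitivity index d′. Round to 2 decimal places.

d′ = 1.65

H = 57/64 = 0.8906
FA = 43/128 = 0.3359
z(H) = z(0.8906) = 1.2297
z(FA) = z(0.3359) = -0.4237
d' = z(H) − z(FA) = 1.2297 − (-0.4237) = 1.6534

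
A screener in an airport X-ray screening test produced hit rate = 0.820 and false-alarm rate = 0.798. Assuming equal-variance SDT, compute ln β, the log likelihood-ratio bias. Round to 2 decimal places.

Φ⁻¹(H) = 0.915
Φ⁻¹(FA) = 0.834
ln β = −½·[z(H)² − z(FA)²] = −0.5 × (0.837 − 0.696) = -0.0705

ln β = -0.07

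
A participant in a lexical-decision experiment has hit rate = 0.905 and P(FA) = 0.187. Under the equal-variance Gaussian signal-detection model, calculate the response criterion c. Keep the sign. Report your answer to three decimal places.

c = -0.211

Φ⁻¹(0.905) = 1.3106, Φ⁻¹(0.187) = -0.8890
c = −½·[z(H) + z(FA)] = −0.5 × (1.3106 + (-0.8890)) = -0.2108
c < 0: the participant has a liberal response bias.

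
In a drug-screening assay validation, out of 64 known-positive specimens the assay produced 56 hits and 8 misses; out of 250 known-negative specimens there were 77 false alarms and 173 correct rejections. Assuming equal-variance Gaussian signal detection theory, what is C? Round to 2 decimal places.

H = 56/64 = 0.8750
FA = 77/250 = 0.3080
Φ⁻¹(H) = 1.150
Φ⁻¹(FA) = -0.502
c = −½·[z(H) + z(FA)] = −0.5 × (1.150 + (-0.502)) = -0.324
c < 0: the assay has a liberal response bias.

C = -0.32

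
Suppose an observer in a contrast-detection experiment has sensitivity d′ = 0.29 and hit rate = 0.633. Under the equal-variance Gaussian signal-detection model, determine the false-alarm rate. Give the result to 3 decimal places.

z(hit rate) = z(0.633) = 0.3398
z(FA) = z(H) − d' = 0.3398 − 0.29 = 0.0498
false-alarm rate = Φ(0.0498) = 0.5199

false-alarm rate = 0.520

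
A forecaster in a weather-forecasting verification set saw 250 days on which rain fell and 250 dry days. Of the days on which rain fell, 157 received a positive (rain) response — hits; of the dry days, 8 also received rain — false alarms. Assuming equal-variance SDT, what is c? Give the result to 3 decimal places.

H = 157/250 = 0.6280
FA = 8/250 = 0.0320
Φ⁻¹(H) = Φ⁻¹(0.6280) = 0.3266
Φ⁻¹(FA) = Φ⁻¹(0.0320) = -1.8522
c = −½·[z(H) + z(FA)] = −0.5 × (0.3266 + (-1.8522)) = 0.7628

c = 0.763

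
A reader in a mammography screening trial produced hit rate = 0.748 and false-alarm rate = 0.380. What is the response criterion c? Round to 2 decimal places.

Φ⁻¹(H) = Φ⁻¹(0.748) = 0.6682
Φ⁻¹(FA) = Φ⁻¹(0.380) = -0.3055
c = −½·[z(H) + z(FA)] = −0.5 × (0.6682 + (-0.3055)) = -0.18135
c < 0: the reader has a liberal response bias.

c = -0.18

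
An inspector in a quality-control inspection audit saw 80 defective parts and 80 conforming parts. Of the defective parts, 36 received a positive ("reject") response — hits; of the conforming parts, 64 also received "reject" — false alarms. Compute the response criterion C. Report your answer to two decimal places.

C = -0.36

H = 36/80 = 0.4500
FA = 64/80 = 0.8000
z(H) = -0.1257
z(FA) = 0.8416
c = −½·[z(H) + z(FA)] = −0.5 × (-0.1257 + 0.8416) = -0.35795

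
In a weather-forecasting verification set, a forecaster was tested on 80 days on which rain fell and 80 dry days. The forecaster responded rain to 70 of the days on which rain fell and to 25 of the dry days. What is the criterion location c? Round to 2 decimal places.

c = -0.33

H = 70/80 = 0.8750
FA = 25/80 = 0.3125
z(H) = z(0.8750) = 1.150
z(FA) = z(0.3125) = -0.489
c = −½·[z(H) + z(FA)] = −0.5 × (1.150 + (-0.489)) = -0.3305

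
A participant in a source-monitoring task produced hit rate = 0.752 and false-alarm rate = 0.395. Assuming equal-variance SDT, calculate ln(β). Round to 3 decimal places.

ln β = -0.196

Φ⁻¹(H) = Φ⁻¹(0.752) = 0.6808
Φ⁻¹(FA) = Φ⁻¹(0.395) = -0.2663
ln β = −½·[z(H)² − z(FA)²] = −0.5 × (0.4635 − 0.0709) = -0.1963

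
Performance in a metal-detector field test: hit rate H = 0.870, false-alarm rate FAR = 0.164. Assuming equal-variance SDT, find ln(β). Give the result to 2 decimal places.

z(0.870) = 1.126, z(0.164) = -0.978
ln β = −½·[z(H)² − z(FA)²] = −0.5 × (1.268 − 0.956) = -0.156

ln β = -0.16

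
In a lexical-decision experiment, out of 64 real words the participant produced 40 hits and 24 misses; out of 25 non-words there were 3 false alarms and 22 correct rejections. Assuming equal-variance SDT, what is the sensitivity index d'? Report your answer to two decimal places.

d' = 1.49

H = 40/64 = 0.6250
FA = 3/25 = 0.1200
z(H) = 0.3186
z(FA) = -1.1750
d' = z(H) − z(FA) = 0.3186 − (-1.1750) = 1.4936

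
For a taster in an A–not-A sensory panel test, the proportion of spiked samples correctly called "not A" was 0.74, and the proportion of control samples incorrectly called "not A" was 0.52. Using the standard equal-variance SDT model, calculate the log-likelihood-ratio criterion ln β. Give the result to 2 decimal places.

ln β = -0.21

z(0.74) = 0.643, z(0.52) = 0.050
ln β = −½·[z(H)² − z(FA)²] = −0.5 × (0.413 − 0.003) = -0.205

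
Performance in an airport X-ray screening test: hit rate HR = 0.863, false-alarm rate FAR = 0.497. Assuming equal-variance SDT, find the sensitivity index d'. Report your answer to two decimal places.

Φ⁻¹(H) = Φ⁻¹(0.863) = 1.094
Φ⁻¹(FA) = Φ⁻¹(0.497) = -0.008
d' = z(H) − z(FA) = 1.094 − (-0.008) = 1.102

d' = 1.10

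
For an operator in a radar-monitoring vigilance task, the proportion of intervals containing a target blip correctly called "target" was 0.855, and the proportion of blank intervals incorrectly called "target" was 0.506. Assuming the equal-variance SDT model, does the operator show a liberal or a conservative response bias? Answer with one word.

liberal

z(H) = 1.058, z(FA) = 0.015
c = −½·(z(H) + z(FA)) = -0.5365
c < 0 → liberal criterion (biased toward responding “yes”).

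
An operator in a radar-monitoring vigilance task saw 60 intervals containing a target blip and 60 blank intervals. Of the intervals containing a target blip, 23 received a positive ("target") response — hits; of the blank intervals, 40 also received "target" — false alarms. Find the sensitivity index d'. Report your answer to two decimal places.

H = 23/60 = 0.3833
FA = 40/60 = 0.6667
z(H) = -0.2968
z(FA) = 0.4308
d' = z(H) − z(FA) = -0.2968 − 0.4308 = -0.7276

d' = -0.73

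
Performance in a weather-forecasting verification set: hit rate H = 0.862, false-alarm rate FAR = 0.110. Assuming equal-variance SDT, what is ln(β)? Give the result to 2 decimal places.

ln β = 0.16

Φ⁻¹(H) = 1.089
Φ⁻¹(FA) = -1.227
ln β = −½·[z(H)² − z(FA)²] = −0.5 × (1.186 − 1.506) = 0.160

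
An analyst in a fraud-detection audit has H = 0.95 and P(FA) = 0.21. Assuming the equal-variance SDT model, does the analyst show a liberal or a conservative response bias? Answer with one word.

z(H) = 1.645, z(FA) = -0.806
c = −½·(z(H) + z(FA)) = -0.4195
c < 0 → liberal criterion (biased toward responding “yes”).

liberal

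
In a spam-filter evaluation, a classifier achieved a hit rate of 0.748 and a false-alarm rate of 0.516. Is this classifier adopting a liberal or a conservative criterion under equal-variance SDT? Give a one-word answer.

liberal

z(H) = 0.668, z(FA) = 0.040
c = −½·(z(H) + z(FA)) = -0.354
c < 0 → liberal criterion (biased toward responding “yes”).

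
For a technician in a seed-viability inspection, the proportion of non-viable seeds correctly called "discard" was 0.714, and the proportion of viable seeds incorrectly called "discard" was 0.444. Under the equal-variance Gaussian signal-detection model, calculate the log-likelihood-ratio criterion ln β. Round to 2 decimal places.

z(H) = z(0.714) = 0.565
z(FA) = z(0.444) = -0.141
ln β = −½·[z(H)² − z(FA)²] = −0.5 × (0.319 − 0.020) = -0.1495

ln β = -0.15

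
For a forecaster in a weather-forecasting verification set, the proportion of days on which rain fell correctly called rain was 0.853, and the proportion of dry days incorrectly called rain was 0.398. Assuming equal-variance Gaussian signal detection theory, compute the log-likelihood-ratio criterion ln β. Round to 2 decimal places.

z(H) = z(0.853) = 1.049
z(FA) = z(0.398) = -0.259
ln β = −½·[z(H)² − z(FA)²] = −0.5 × (1.100 − 0.067) = -0.5165

ln β = -0.52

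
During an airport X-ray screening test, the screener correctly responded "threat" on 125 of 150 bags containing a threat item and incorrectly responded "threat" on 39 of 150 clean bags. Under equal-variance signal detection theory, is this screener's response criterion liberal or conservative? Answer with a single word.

z(H) = 0.967, z(FA) = -0.643
c = −½·(z(H) + z(FA)) = -0.162
c < 0 → liberal criterion (biased toward responding “yes”).

liberal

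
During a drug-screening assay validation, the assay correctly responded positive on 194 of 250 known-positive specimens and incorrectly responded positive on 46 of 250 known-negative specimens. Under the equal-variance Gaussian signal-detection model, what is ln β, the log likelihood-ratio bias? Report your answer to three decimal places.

H = 194/250 = 0.7760
FA = 46/250 = 0.1840
z(0.7760) = 0.7588, z(0.1840) = -0.9002
ln β = −½·[z(H)² − z(FA)²] = −0.5 × (0.5758 − 0.8104) = 0.1173

ln β = 0.117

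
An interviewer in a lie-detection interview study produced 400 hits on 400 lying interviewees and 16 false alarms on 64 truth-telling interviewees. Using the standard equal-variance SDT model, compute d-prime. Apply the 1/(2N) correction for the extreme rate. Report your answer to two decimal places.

The hit rate is 400/400 = 1, so apply the 1/(2N) correction: H → 1 − 1/(2·400) = 0.99875.
z(H) = z(0.99875) = 3.023
z(FA) = z(0.25000) = -0.674
d' = 3.023 − (-0.674) = 3.697

d-prime = 3.70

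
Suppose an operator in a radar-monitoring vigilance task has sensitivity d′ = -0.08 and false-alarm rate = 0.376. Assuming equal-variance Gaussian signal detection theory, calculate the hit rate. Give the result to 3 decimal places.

z(false-alarm rate) = z(0.376) = -0.3160
z(H) = z(FA) + d' = -0.3160 + (-0.08) = -0.3960
hit rate = Φ(-0.3960) = 0.3461

hit rate = 0.346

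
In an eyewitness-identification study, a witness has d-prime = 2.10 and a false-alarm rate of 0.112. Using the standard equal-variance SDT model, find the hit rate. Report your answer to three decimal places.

z(false-alarm rate) = z(0.112) = -1.2160
z(H) = z(FA) + d' = -1.2160 + 2.10 = 0.8840
hit rate = Φ(0.8840) = 0.8117

hit rate = 0.812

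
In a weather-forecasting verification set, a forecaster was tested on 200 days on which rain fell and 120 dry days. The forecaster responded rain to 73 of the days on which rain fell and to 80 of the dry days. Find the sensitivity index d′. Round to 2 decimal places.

d′ = -0.78

H = 73/200 = 0.3650
FA = 80/120 = 0.6667
z(H) = -0.345
z(FA) = 0.431
d' = z(H) − z(FA) = -0.345 − 0.431 = -0.776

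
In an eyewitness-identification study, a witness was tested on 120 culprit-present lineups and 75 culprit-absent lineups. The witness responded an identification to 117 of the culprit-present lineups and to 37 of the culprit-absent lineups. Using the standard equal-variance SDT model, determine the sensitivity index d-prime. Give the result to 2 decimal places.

d-prime = 1.98

H = 117/120 = 0.9750
FA = 37/75 = 0.4933
Φ⁻¹(H) = Φ⁻¹(0.9750) = 1.9600
Φ⁻¹(FA) = Φ⁻¹(0.4933) = -0.0168
d' = z(H) − z(FA) = 1.9600 − (-0.0168) = 1.9768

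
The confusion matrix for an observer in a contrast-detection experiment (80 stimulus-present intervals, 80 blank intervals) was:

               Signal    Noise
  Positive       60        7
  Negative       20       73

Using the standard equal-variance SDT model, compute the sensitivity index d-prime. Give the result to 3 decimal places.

d-prime = 2.031

H = 60/80 = 0.7500
FA = 7/80 = 0.0875
z(H) = z(0.7500) = 0.6745
z(FA) = z(0.0875) = -1.3563
d' = z(H) − z(FA) = 0.6745 − (-1.3563) = 2.0308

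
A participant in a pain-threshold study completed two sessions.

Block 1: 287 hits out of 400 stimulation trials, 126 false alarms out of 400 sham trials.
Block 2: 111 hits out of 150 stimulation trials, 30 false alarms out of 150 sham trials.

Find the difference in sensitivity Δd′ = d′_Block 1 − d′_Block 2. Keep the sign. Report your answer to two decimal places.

Δd′ = -0.43

Block 1: z(0.7175) = 0.575, z(0.3150) = -0.482, d' = 1.057
Block 2: z(0.7400) = 0.643, z(0.2000) = -0.842, d' = 1.485
Δd' = d'_Block 1 − d'_Block 2 = 1.057 − 1.485 = -0.428
Block 2 has the higher sensitivity.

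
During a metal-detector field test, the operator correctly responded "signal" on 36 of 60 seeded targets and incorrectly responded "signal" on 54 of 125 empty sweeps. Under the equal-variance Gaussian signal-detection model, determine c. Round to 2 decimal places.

c = -0.04

H = 36/60 = 0.6000
FA = 54/125 = 0.4320
Φ⁻¹(H) = Φ⁻¹(0.6000) = 0.2533
Φ⁻¹(FA) = Φ⁻¹(0.4320) = -0.1713
c = −½·[z(H) + z(FA)] = −0.5 × (0.2533 + (-0.1713)) = -0.0410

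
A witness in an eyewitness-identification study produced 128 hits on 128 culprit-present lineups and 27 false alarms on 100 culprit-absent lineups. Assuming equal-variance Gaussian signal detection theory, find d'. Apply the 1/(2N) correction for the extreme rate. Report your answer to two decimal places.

The hit rate is 128/128 = 1, so apply the 1/(2N) correction: H → 1 − 1/(2·128) = 0.99609.
z(H) = z(0.99609) = 2.660
z(FA) = z(0.27000) = -0.613
d' = 2.660 − (-0.613) = 3.273

d' = 3.27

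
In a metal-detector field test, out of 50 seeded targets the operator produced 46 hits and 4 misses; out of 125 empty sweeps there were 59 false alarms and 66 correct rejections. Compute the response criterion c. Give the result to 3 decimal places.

c = -0.667

H = 46/50 = 0.9200
FA = 59/125 = 0.4720
z(H) = z(0.9200) = 1.4051
z(FA) = z(0.4720) = -0.0702
c = −½·[z(H) + z(FA)] = −0.5 × (1.4051 + (-0.0702)) = -0.66745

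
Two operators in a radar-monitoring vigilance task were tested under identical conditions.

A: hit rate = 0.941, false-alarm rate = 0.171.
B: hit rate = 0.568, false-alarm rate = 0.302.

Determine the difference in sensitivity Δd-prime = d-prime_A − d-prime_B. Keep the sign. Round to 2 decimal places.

A: z(0.941) = 1.563, z(0.171) = -0.950, d' = 2.513
B: z(0.568) = 0.171, z(0.302) = -0.519, d' = 0.690
Δd' = d'_A − d'_B = 2.513 − 0.690 = 1.823
A has the higher sensitivity.

Δd-prime = 1.82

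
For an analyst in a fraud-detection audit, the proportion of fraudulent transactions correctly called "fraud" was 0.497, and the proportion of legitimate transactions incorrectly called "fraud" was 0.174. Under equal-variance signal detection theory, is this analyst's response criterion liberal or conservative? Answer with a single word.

z(H) = -0.008, z(FA) = -0.938
c = −½·(z(H) + z(FA)) = 0.473
c > 0 → conservative criterion (biased toward responding “no”).

conservative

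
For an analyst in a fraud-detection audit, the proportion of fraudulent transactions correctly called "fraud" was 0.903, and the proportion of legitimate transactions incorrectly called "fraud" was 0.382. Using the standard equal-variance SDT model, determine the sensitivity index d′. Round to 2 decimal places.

Φ⁻¹(H) = Φ⁻¹(0.903) = 1.2988
Φ⁻¹(FA) = Φ⁻¹(0.382) = -0.3002
d' = z(H) − z(FA) = 1.2988 − (-0.3002) = 1.5990

d′ = 1.60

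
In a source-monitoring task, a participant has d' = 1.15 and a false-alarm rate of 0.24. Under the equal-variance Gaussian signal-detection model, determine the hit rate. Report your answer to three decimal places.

z(false-alarm rate) = z(0.24) = -0.7063
z(H) = z(FA) + d' = -0.7063 + 1.15 = 0.4437
hit rate = Φ(0.4437) = 0.6714

hit rate = 0.671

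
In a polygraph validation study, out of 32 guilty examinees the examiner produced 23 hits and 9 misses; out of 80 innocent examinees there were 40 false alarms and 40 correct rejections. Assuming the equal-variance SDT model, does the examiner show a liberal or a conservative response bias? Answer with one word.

z(H) = 0.579, z(FA) = 0.000
c = −½·(z(H) + z(FA)) = -0.2895
c < 0 → liberal criterion (biased toward responding “yes”).

liberal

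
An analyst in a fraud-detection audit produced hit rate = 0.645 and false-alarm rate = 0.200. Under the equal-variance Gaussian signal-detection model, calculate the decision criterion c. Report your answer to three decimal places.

c = 0.235

z(H) = 0.3719
z(FA) = -0.8416
c = −½·[z(H) + z(FA)] = −0.5 × (0.3719 + (-0.8416)) = 0.23485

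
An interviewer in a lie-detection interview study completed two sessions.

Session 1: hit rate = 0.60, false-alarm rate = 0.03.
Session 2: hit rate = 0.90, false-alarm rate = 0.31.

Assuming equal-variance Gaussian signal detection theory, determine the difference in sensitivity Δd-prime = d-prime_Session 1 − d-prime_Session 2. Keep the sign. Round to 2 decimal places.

Session 1: z(0.60) = 0.253, z(0.03) = -1.881, d' = 2.134
Session 2: z(0.90) = 1.282, z(0.31) = -0.496, d' = 1.778
Δd' = d'_Session 1 − d'_Session 2 = 2.134 − 1.778 = 0.356
Session 1 has the higher sensitivity.

Δd-prime = 0.36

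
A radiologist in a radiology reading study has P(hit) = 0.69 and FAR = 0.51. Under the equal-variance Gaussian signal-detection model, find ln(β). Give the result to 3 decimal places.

z(H) = z(0.69) = 0.4959
z(FA) = z(0.51) = 0.0251
ln β = −½·[z(H)² − z(FA)²] = −0.5 × (0.2459 − 0.0006) = -0.12265

ln β = -0.123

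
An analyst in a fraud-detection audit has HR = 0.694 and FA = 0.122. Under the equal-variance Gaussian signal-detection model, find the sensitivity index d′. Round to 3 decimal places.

d′ = 1.672

Φ⁻¹(0.694) = 0.5072, Φ⁻¹(0.122) = -1.1650
d' = z(H) − z(FA) = 0.5072 − (-1.1650) = 1.6722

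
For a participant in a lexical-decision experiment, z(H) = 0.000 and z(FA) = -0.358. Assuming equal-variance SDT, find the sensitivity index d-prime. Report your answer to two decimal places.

d-prime = 0.36

d' = z(H) − z(FA) = 0.000 − (-0.358) = 0.358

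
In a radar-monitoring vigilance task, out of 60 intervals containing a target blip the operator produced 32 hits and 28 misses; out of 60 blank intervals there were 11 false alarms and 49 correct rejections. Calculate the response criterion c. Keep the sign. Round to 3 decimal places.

c = 0.410

H = 32/60 = 0.5333
FA = 11/60 = 0.1833
z(0.5333) = 0.0836, z(0.1833) = -0.9029
c = −½·[z(H) + z(FA)] = −0.5 × (0.0836 + (-0.9029)) = 0.40965
c > 0: the operator has a conservative response bias.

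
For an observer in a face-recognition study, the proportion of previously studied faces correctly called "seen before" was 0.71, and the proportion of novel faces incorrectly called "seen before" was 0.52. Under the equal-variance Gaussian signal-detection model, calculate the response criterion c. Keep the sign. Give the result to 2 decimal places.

c = -0.30

z(H) = z(0.71) = 0.5534
z(FA) = z(0.52) = 0.0502
c = −½·[z(H) + z(FA)] = −0.5 × (0.5534 + 0.0502) = -0.3018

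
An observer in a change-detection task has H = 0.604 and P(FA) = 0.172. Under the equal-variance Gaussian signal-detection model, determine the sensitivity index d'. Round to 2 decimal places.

d' = 1.21

z(H) = 0.264
z(FA) = -0.946
d' = z(H) − z(FA) = 0.264 − (-0.946) = 1.210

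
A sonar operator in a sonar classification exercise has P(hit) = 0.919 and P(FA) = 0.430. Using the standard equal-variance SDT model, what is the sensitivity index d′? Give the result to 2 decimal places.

z(0.919) = 1.3984, z(0.430) = -0.1764
d' = z(H) − z(FA) = 1.3984 − (-0.1764) = 1.5748

d′ = 1.57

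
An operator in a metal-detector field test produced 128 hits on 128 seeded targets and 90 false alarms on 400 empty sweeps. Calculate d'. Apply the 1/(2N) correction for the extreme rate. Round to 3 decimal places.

The hit rate is 128/128 = 1, so apply the 1/(2N) correction: H → 1 − 1/(2·128) = 0.99609.
z(H) = z(0.99609) = 2.6597
z(FA) = z(0.22500) = -0.7554
d' = 2.6597 − (-0.7554) = 3.4151

d' = 3.415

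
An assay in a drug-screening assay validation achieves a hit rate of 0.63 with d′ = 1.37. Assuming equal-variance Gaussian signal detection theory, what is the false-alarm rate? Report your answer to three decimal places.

false-alarm rate = 0.150

z(hit rate) = z(0.63) = 0.3319
z(FA) = z(H) − d' = 0.3319 − 1.37 = -1.0381
false-alarm rate = Φ(-1.0381) = 0.1496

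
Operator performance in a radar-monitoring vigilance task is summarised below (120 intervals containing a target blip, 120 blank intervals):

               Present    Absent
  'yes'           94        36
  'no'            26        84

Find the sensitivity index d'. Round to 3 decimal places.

H = 94/120 = 0.7833
FA = 36/120 = 0.3000
z(H) = 0.7834
z(FA) = -0.5244
d' = z(H) − z(FA) = 0.7834 − (-0.5244) = 1.3078

d' = 1.308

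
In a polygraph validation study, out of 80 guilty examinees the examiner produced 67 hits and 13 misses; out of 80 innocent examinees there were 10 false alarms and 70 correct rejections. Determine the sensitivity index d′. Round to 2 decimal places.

d′ = 2.13

H = 67/80 = 0.8375
FA = 10/80 = 0.1250
Φ⁻¹(H) = Φ⁻¹(0.8375) = 0.984
Φ⁻¹(FA) = Φ⁻¹(0.1250) = -1.150
d' = z(H) − z(FA) = 0.984 − (-1.150) = 2.134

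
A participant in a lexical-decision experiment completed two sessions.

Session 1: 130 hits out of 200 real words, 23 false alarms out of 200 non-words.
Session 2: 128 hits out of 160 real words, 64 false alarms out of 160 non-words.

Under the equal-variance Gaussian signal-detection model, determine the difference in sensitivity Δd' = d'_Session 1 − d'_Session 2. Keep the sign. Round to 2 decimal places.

Session 1: z(0.6500) = 0.385, z(0.1150) = -1.200, d' = 1.585
Session 2: z(0.8000) = 0.842, z(0.4000) = -0.253, d' = 1.095
Δd' = d'_Session 1 − d'_Session 2 = 1.585 − 1.095 = 0.490
Session 1 has the higher sensitivity.

Δd' = 0.49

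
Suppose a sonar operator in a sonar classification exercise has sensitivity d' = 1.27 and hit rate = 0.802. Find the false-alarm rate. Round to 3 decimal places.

false-alarm rate = 0.337

z(hit rate) = z(0.802) = 0.8488
z(FA) = z(H) − d' = 0.8488 − 1.27 = -0.4212
false-alarm rate = Φ(-0.4212) = 0.3368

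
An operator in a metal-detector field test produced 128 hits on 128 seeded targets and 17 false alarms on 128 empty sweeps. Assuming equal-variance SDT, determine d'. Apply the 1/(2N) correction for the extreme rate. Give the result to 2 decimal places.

The hit rate is 128/128 = 1, so apply the 1/(2N) correction: H → 1 − 1/(2·128) = 0.99609.
z(H) = z(0.99609) = 2.660
z(FA) = z(0.13281) = -1.113
d' = 2.660 − (-1.113) = 3.773

d' = 3.77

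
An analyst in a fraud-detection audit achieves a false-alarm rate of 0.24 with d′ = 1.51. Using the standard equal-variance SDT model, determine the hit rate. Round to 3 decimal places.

hit rate = 0.789

z(false-alarm rate) = z(0.24) = -0.7063
z(H) = z(FA) + d' = -0.7063 + 1.51 = 0.8037
hit rate = Φ(0.8037) = 0.7892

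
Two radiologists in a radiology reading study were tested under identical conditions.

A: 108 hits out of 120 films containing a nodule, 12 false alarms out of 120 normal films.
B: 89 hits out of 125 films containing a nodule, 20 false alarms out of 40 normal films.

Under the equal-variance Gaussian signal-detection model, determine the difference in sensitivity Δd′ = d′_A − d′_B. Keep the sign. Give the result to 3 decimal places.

Δd′ = 2.004

A: z(0.9000) = 1.2816, z(0.1000) = -1.2816, d' = 2.5632
B: z(0.7120) = 0.5592, z(0.5000) = 0.0000, d' = 0.5592
Δd' = d'_A − d'_B = 2.5632 − 0.5592 = 2.0040
A has the higher sensitivity.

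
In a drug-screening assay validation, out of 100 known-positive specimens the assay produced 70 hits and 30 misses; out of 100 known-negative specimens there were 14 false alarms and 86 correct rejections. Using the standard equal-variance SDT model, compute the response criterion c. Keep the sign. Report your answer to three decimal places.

c = 0.278

H = 70/100 = 0.7000
FA = 14/100 = 0.1400
Φ⁻¹(H) = Φ⁻¹(0.7000) = 0.5244
Φ⁻¹(FA) = Φ⁻¹(0.1400) = -1.0803
c = −½·[z(H) + z(FA)] = −0.5 × (0.5244 + (-1.0803)) = 0.27795
c > 0: the assay has a conservative response bias.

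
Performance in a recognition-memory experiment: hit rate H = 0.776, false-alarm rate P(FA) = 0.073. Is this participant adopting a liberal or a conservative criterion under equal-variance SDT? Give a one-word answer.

z(H) = 0.759, z(FA) = -1.454
c = −½·(z(H) + z(FA)) = 0.3475
c > 0 → conservative criterion (biased toward responding “no”).

conservative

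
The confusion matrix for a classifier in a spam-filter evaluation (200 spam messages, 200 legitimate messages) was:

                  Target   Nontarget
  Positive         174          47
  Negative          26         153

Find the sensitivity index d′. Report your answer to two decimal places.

H = 174/200 = 0.8700
FA = 47/200 = 0.2350
z(H) = z(0.8700) = 1.1264
z(FA) = z(0.2350) = -0.7225
d' = z(H) − z(FA) = 1.1264 − (-0.7225) = 1.8489

d′ = 1.85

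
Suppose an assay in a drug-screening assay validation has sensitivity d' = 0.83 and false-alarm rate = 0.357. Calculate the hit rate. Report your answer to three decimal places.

z(false-alarm rate) = z(0.357) = -0.3665
z(H) = z(FA) + d' = -0.3665 + 0.83 = 0.4635
hit rate = Φ(0.4635) = 0.6785

hit rate = 0.679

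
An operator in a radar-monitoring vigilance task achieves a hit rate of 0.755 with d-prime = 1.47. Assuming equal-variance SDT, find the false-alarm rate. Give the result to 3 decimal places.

false-alarm rate = 0.218

z(hit rate) = z(0.755) = 0.6903
z(FA) = z(H) − d' = 0.6903 − 1.47 = -0.7797
false-alarm rate = Φ(-0.7797) = 0.2178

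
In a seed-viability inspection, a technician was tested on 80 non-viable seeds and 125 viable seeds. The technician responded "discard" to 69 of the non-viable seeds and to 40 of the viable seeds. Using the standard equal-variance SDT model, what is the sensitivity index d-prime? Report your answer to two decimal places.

H = 69/80 = 0.8625
FA = 40/125 = 0.3200
z(0.8625) = 1.092, z(0.3200) = -0.468
d' = z(H) − z(FA) = 1.092 − (-0.468) = 1.560

d-prime = 1.56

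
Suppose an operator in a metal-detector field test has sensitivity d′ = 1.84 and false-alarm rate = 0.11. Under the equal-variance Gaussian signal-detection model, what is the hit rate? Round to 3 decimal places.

z(false-alarm rate) = z(0.11) = -1.2265
z(H) = z(FA) + d' = -1.2265 + 1.84 = 0.6135
hit rate = Φ(0.6135) = 0.7302

hit rate = 0.730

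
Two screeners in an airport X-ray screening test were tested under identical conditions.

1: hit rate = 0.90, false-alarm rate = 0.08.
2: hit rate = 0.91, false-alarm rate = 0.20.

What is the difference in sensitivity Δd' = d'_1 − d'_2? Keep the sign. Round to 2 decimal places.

Δd' = 0.50

1: z(0.90) = 1.282, z(0.08) = -1.405, d' = 2.687
2: z(0.91) = 1.341, z(0.20) = -0.842, d' = 2.183
Δd' = d'_1 − d'_2 = 2.687 − 2.183 = 0.504
1 has the higher sensitivity.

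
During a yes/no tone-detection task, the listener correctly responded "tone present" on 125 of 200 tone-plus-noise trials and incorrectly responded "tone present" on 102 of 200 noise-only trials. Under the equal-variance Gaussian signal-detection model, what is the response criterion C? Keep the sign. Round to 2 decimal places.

C = -0.17

H = 125/200 = 0.6250
FA = 102/200 = 0.5100
Φ⁻¹(H) = 0.319
Φ⁻¹(FA) = 0.025
c = −½·[z(H) + z(FA)] = −0.5 × (0.319 + 0.025) = -0.172
c < 0: the listener has a liberal response bias.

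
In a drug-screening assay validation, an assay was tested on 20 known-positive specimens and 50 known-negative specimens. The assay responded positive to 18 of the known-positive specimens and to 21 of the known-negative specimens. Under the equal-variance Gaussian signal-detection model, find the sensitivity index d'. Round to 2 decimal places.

H = 18/20 = 0.9000
FA = 21/50 = 0.4200
Φ⁻¹(H) = Φ⁻¹(0.9000) = 1.282
Φ⁻¹(FA) = Φ⁻¹(0.4200) = -0.202
d' = z(H) − z(FA) = 1.282 − (-0.202) = 1.484

d' = 1.48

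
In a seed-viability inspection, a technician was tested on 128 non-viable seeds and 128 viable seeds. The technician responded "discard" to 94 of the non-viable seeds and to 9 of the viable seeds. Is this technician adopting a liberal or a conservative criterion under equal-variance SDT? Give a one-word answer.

conservative

z(H) = 0.626, z(FA) = -1.473
c = −½·(z(H) + z(FA)) = 0.4235
c > 0 → conservative criterion (biased toward responding “no”).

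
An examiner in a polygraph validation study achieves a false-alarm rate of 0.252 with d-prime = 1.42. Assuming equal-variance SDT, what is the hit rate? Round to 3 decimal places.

z(false-alarm rate) = z(0.252) = -0.6682
z(H) = z(FA) + d' = -0.6682 + 1.42 = 0.7518
hit rate = Φ(0.7518) = 0.7739

hit rate = 0.774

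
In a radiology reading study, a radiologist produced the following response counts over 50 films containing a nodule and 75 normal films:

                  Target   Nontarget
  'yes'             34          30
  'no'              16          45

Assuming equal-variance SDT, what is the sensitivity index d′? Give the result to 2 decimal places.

d′ = 0.72

H = 34/50 = 0.6800
FA = 30/75 = 0.4000
z(0.6800) = 0.4677, z(0.4000) = -0.2533
d' = z(H) − z(FA) = 0.4677 − (-0.2533) = 0.7210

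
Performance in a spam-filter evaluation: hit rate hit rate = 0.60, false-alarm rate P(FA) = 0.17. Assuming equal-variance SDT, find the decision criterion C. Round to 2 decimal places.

z(H) = 0.2533
z(FA) = -0.9542
c = −½·[z(H) + z(FA)] = −0.5 × (0.2533 + (-0.9542)) = 0.35045

C = 0.35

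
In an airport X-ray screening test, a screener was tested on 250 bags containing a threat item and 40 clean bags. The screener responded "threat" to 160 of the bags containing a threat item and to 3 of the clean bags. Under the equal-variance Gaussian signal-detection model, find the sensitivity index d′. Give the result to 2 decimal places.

d′ = 1.80

H = 160/250 = 0.6400
FA = 3/40 = 0.0750
Φ⁻¹(H) = 0.3585
Φ⁻¹(FA) = -1.4395
d' = z(H) − z(FA) = 0.3585 − (-1.4395) = 1.7980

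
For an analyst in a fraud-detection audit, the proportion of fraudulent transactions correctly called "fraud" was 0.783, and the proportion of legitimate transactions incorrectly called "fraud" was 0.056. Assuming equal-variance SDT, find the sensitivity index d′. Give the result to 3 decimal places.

d′ = 2.372

z(H) = z(0.783) = 0.7824
z(FA) = z(0.056) = -1.5893
d' = z(H) − z(FA) = 0.7824 − (-1.5893) = 2.3717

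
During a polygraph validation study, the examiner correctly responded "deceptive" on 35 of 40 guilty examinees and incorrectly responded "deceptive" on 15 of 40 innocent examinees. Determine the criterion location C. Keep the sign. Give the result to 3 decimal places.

C = -0.416

H = 35/40 = 0.8750
FA = 15/40 = 0.3750
z(H) = z(0.8750) = 1.1503
z(FA) = z(0.3750) = -0.3186
c = −½·[z(H) + z(FA)] = −0.5 × (1.1503 + (-0.3186)) = -0.41585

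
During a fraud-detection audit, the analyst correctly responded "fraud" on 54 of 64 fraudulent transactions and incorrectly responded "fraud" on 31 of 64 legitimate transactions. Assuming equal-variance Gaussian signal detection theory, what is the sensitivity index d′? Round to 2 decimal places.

H = 54/64 = 0.8438
FA = 31/64 = 0.4844
z(H) = 1.010
z(FA) = -0.039
d' = z(H) − z(FA) = 1.010 − (-0.039) = 1.049

d′ = 1.05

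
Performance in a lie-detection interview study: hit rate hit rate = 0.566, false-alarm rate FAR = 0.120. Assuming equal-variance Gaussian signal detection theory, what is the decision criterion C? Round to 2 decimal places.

C = 0.50

z(H) = 0.166
z(FA) = -1.175
c = −½·[z(H) + z(FA)] = −0.5 × (0.166 + (-1.175)) = 0.5045
c > 0: the interviewer has a conservative response bias.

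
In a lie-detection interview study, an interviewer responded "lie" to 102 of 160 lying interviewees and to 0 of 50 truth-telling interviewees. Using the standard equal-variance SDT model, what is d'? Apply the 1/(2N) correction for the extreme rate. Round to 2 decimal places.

The false-alarm rate is 0/50 = 0, so apply the 1/(2N) correction: FA → 1/(2·50) = 0.01000.
z(H) = z(0.63750) = 0.352
z(FA) = z(0.01000) = -2.326
d' = 0.352 − (-2.326) = 2.678

d' = 2.68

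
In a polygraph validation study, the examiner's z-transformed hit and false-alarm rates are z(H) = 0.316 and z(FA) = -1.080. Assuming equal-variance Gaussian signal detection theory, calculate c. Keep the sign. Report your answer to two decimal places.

c = 0.38

c = −½·[z(H) + z(FA)] = −½·(0.316 + (-1.080)) = 0.382
c > 0: the examiner has a conservative response bias.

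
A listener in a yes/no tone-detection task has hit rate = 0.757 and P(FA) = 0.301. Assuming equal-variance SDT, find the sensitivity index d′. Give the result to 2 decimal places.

z(H) = z(0.757) = 0.697
z(FA) = z(0.301) = -0.522
d' = z(H) − z(FA) = 0.697 − (-0.522) = 1.219

d′ = 1.22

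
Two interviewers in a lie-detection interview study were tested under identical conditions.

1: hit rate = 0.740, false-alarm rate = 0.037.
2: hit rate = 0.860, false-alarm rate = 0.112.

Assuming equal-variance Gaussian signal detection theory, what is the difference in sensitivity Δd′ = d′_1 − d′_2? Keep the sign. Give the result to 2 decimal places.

Δd′ = 0.13

1: z(0.740) = 0.643, z(0.037) = -1.787, d' = 2.430
2: z(0.860) = 1.080, z(0.112) = -1.216, d' = 2.296
Δd' = d'_1 − d'_2 = 2.430 − 2.296 = 0.134
1 has the higher sensitivity.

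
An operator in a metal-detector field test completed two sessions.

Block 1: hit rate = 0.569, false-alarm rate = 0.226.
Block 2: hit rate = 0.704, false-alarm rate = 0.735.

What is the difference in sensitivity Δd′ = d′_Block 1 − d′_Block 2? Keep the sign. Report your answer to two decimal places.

Δd′ = 1.02

Block 1: z(0.569) = 0.174, z(0.226) = -0.752, d' = 0.926
Block 2: z(0.704) = 0.536, z(0.735) = 0.628, d' = -0.092
Δd' = d'_Block 1 − d'_Block 2 = 0.926 − (-0.092) = 1.018
Block 1 has the higher sensitivity.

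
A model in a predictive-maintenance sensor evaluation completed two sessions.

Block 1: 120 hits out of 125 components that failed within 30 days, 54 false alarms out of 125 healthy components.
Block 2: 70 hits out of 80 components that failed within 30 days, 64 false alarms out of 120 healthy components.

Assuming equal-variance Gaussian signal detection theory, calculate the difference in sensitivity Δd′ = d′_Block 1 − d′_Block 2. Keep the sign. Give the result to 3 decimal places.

Block 1: z(0.9600) = 1.7507, z(0.4320) = -0.1713, d' = 1.9220
Block 2: z(0.8750) = 1.1503, z(0.5333) = 0.0836, d' = 1.0667
Δd' = d'_Block 1 − d'_Block 2 = 1.9220 − 1.0667 = 0.8553
Block 1 has the higher sensitivity.

Δd′ = 0.855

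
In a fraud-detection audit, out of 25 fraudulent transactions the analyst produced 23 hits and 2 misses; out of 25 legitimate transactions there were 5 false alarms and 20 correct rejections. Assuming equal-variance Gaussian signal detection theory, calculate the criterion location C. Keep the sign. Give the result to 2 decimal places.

H = 23/25 = 0.9200
FA = 5/25 = 0.2000
z(H) = z(0.9200) = 1.405
z(FA) = z(0.2000) = -0.842
c = −½·[z(H) + z(FA)] = −0.5 × (1.405 + (-0.842)) = -0.2815

C = -0.28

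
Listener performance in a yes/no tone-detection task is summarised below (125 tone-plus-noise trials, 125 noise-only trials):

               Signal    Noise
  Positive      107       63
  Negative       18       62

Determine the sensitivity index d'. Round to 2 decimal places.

H = 107/125 = 0.8560
FA = 63/125 = 0.5040
z(H) = 1.063
z(FA) = 0.010
d' = z(H) − z(FA) = 1.063 − 0.010 = 1.053

d' = 1.05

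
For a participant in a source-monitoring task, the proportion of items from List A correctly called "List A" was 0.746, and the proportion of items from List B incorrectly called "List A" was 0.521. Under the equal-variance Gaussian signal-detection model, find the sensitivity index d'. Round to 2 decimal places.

Φ⁻¹(H) = Φ⁻¹(0.746) = 0.6620
Φ⁻¹(FA) = Φ⁻¹(0.521) = 0.0527
d' = z(H) − z(FA) = 0.6620 − 0.0527 = 0.6093

d' = 0.61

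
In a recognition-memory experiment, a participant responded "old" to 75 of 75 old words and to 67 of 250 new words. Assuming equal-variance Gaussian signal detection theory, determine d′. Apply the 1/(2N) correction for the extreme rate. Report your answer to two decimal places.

d′ = 3.09

The hit rate is 75/75 = 1, so apply the 1/(2N) correction: H → 1 − 1/(2·75) = 0.99333.
z(H) = z(0.99333) = 2.475
z(FA) = z(0.26800) = -0.619
d' = 2.475 − (-0.619) = 3.094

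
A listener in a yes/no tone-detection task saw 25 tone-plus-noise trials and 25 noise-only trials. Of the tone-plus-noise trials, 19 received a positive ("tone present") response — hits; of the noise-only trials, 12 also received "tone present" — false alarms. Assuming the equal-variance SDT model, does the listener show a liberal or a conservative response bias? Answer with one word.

z(H) = 0.706, z(FA) = -0.050
c = −½·(z(H) + z(FA)) = -0.328
c < 0 → liberal criterion (biased toward responding “yes”).

liberal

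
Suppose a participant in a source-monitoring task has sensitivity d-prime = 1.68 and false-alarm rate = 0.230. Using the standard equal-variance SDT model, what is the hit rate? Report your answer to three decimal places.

hit rate = 0.827

z(false-alarm rate) = z(0.230) = -0.7388
z(H) = z(FA) + d' = -0.7388 + 1.68 = 0.9412
hit rate = Φ(0.9412) = 0.8267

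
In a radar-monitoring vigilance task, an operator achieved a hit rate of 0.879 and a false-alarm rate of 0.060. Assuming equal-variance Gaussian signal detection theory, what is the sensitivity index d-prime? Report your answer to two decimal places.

z(0.879) = 1.1700, z(0.060) = -1.5548
d' = z(H) − z(FA) = 1.1700 − (-1.5548) = 2.7248

d-prime = 2.72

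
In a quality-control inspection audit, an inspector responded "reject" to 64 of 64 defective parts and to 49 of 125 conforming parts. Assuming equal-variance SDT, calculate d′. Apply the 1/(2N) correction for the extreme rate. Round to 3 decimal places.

d′ = 2.692

The hit rate is 64/64 = 1, so apply the 1/(2N) correction: H → 1 − 1/(2·64) = 0.99219.
z(H) = z(0.99219) = 2.4177
z(FA) = z(0.39200) = -0.2741
d' = 2.4177 − (-0.2741) = 2.6918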